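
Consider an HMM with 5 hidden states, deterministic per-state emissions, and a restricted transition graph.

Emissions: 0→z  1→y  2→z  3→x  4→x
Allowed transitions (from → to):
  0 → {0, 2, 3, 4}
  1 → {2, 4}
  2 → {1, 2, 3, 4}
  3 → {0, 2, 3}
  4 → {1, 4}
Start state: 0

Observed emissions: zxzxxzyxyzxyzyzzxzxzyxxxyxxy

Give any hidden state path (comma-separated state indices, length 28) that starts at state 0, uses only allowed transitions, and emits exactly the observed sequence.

0,3,2,3,3,2,1,4,1,2,4,1,2,1,2,2,3,0,3,2,1,4,4,4,1,4,4,1

  [0] z  {0,2}  => 0  start
  [1] x  {3,4}  => 3  0->3 ok
  [2] z  {0,2}  => 2  3->2 ok
  [3] x  {3,4}  => 3  2->3 ok
  [4] x  {3,4}  => 3  3->3 ok
  [5] z  {0,2}  => 2  3->2 ok
  [6] y  {1}  => 1  2->1 ok
  [7] x  {3,4}  => 4  1->4 ok
  [8] y  {1}  => 1  4->1 ok
  [9] z  {0,2}  => 2  1->2 ok
  [10] x  {3,4}  => 4  2->4 ok
  [11] y  {1}  => 1  4->1 ok
  [12] z  {0,2}  => 2  1->2 ok
  [13] y  {1}  => 1  2->1 ok
  [14] z  {0,2}  => 2  1->2 ok
  [15] z  {0,2}  => 2  2->2 ok
  [16] x  {3,4}  => 3  2->3 ok
  [17] z  {0,2}  => 0  3->0 ok
  [18] x  {3,4}  => 3  0->3 ok
  [19] z  {0,2}  => 2  3->2 ok
  [20] y  {1}  => 1  2->1 ok
  [21] x  {3,4}  => 4  1->4 ok
  [22] x  {3,4}  => 4  4->4 ok
  [23] x  {3,4}  => 4  4->4 ok
  [24] y  {1}  => 1  4->1 ok
  [25] x  {3,4}  => 4  1->4 ok
  [26] x  {3,4}  => 4  4->4 ok
  [27] y  {1}  => 1  4->1 ok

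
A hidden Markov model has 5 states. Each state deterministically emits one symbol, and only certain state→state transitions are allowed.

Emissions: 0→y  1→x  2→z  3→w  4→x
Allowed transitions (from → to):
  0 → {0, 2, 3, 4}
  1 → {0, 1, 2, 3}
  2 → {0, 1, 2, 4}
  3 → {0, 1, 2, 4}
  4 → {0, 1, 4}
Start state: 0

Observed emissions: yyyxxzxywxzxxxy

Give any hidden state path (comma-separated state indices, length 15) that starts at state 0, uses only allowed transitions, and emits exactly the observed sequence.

0,0,0,4,1,2,4,0,3,1,2,4,4,1,0

  t0 'y' -> {0}, take 0 (start)
  t1 'y' -> {0}, take 0 (0->0 ok)
  t2 'y' -> {0}, take 0 (0->0 ok)
  t3 'x' -> {1,4}, take 4 (0->4 ok)
  t4 'x' -> {1,4}, take 1 (4->1 ok)
  t5 'z' -> {2}, take 2 (1->2 ok)
  t6 'x' -> {1,4}, take 4 (2->4 ok)
  t7 'y' -> {0}, take 0 (4->0 ok)
  t8 'w' -> {3}, take 3 (0->3 ok)
  t9 'x' -> {1,4}, take 1 (3->1 ok)
  t10 'z' -> {2}, take 2 (1->2 ok)
  t11 'x' -> {1,4}, take 4 (2->4 ok)
  t12 'x' -> {1,4}, take 4 (4->4 ok)
  t13 'x' -> {1,4}, take 1 (4->1 ok)
  t14 'y' -> {0}, take 0 (1->0 ok)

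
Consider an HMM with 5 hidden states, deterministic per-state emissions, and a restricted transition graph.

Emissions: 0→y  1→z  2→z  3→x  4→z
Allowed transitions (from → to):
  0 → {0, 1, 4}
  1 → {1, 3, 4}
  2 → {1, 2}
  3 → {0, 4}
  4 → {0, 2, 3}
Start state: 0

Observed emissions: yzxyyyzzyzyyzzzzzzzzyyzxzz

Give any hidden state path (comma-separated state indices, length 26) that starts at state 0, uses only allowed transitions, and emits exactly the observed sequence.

  t0 'y' -> {0}, take 0 (start)
  t1 'z' -> {1,2,4}, take 1 (0->1 ok)
  t2 'x' -> {3}, take 3 (1->3 ok)
  t3 'y' -> {0}, take 0 (3->0 ok)
  t4 'y' -> {0}, take 0 (0->0 ok)
  t5 'y' -> {0}, take 0 (0->0 ok)
  t6 'z' -> {1,2,4}, take 1 (0->1 ok)
  t7 'z' -> {1,2,4}, take 4 (1->4 ok)
  t8 'y' -> {0}, take 0 (4->0 ok)
  t9 'z' -> {1,2,4}, take 4 (0->4 ok)
  t10 'y' -> {0}, take 0 (4->0 ok)
  t11 'y' -> {0}, take 0 (0->0 ok)
  t12 'z' -> {1,2,4}, take 4 (0->4 ok)
  t13 'z' -> {1,2,4}, take 2 (4->2 ok)
  t14 'z' -> {1,2,4}, take 2 (2->2 ok)
  t15 'z' -> {1,2,4}, take 2 (2->2 ok)
  t16 'z' -> {1,2,4}, take 2 (2->2 ok)
  t17 'z' -> {1,2,4}, take 2 (2->2 ok)
  t18 'z' -> {1,2,4}, take 1 (2->1 ok)
  t19 'z' -> {1,2,4}, take 4 (1->4 ok)
  t20 'y' -> {0}, take 0 (4->0 ok)
  t21 'y' -> {0}, take 0 (0->0 ok)
  t22 'z' -> {1,2,4}, take 4 (0->4 ok)
  t23 'x' -> {3}, take 3 (4->3 ok)
  t24 'z' -> {1,2,4}, take 4 (3->4 ok)
  t25 'z' -> {1,2,4}, take 2 (4->2 ok)

0,1,3,0,0,0,1,4,0,4,0,0,4,2,2,2,2,2,1,4,0,0,4,3,4,2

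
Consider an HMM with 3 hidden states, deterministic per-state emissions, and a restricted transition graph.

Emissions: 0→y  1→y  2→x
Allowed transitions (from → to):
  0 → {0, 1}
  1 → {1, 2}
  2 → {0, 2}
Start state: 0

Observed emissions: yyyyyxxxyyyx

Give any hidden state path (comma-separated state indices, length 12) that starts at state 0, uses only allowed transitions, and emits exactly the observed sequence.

0,0,0,1,1,2,2,2,0,1,1,2

  [0] y  {0,1}  => 0  start
  [1] y  {0,1}  => 0  0->0 ok
  [2] y  {0,1}  => 0  0->0 ok
  [3] y  {0,1}  => 1  0->1 ok
  [4] y  {0,1}  => 1  1->1 ok
  [5] x  {2}  => 2  1->2 ok
  [6] x  {2}  => 2  2->2 ok
  [7] x  {2}  => 2  2->2 ok
  [8] y  {0,1}  => 0  2->0 ok
  [9] y  {0,1}  => 1  0->1 ok
  [10] y  {0,1}  => 1  1->1 ok
  [11] x  {2}  => 2  1->2 ok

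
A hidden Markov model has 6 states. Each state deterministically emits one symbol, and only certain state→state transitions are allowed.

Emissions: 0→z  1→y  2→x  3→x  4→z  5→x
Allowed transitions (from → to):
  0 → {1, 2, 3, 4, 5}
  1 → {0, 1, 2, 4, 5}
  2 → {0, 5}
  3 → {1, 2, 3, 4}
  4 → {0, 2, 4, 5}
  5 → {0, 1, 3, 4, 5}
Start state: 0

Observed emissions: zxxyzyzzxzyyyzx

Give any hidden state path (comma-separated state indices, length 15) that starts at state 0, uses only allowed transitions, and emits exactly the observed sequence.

  pos 0: z in {0,4}, choose 0; start
  pos 1: x in {2,3,5}, choose 3; 0->3 ok
  pos 2: x in {2,3,5}, choose 3; 3->3 ok
  pos 3: y in {1}, choose 1; 3->1 ok
  pos 4: z in {0,4}, choose 0; 1->0 ok
  pos 5: y in {1}, choose 1; 0->1 ok
  pos 6: z in {0,4}, choose 4; 1->4 ok
  pos 7: z in {0,4}, choose 0; 4->0 ok
  pos 8: x in {2,3,5}, choose 2; 0->2 ok
  pos 9: z in {0,4}, choose 0; 2->0 ok
  pos 10: y in {1}, choose 1; 0->1 ok
  pos 11: y in {1}, choose 1; 1->1 ok
  pos 12: y in {1}, choose 1; 1->1 ok
  pos 13: z in {0,4}, choose 4; 1->4 ok
  pos 14: x in {2,3,5}, choose 2; 4->2 ok

0,3,3,1,0,1,4,0,2,0,1,1,1,4,2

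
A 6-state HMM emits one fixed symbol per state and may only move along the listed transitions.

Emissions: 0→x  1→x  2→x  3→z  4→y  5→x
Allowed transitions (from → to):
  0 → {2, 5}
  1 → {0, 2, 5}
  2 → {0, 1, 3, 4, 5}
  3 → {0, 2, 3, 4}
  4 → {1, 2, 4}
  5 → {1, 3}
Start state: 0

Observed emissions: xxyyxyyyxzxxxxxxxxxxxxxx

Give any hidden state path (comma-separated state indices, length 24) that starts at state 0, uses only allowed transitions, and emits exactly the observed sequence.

0,2,4,4,2,4,4,4,2,3,2,5,1,2,1,0,2,0,5,1,0,2,5,1

  pos 0: x in {0,1,2,5}, choose 0; start
  pos 1: x in {0,1,2,5}, choose 2; 0->2 ok
  pos 2: y in {4}, choose 4; 2->4 ok
  pos 3: y in {4}, choose 4; 4->4 ok
  pos 4: x in {0,1,2,5}, choose 2; 4->2 ok
  pos 5: y in {4}, choose 4; 2->4 ok
  pos 6: y in {4}, choose 4; 4->4 ok
  pos 7: y in {4}, choose 4; 4->4 ok
  pos 8: x in {0,1,2,5}, choose 2; 4->2 ok
  pos 9: z in {3}, choose 3; 2->3 ok
  pos 10: x in {0,1,2,5}, choose 2; 3->2 ok
  pos 11: x in {0,1,2,5}, choose 5; 2->5 ok
  pos 12: x in {0,1,2,5}, choose 1; 5->1 ok
  pos 13: x in {0,1,2,5}, choose 2; 1->2 ok
  pos 14: x in {0,1,2,5}, choose 1; 2->1 ok
  pos 15: x in {0,1,2,5}, choose 0; 1->0 ok
  pos 16: x in {0,1,2,5}, choose 2; 0->2 ok
  pos 17: x in {0,1,2,5}, choose 0; 2->0 ok
  pos 18: x in {0,1,2,5}, choose 5; 0->5 ok
  pos 19: x in {0,1,2,5}, choose 1; 5->1 ok
  pos 20: x in {0,1,2,5}, choose 0; 1->0 ok
  pos 21: x in {0,1,2,5}, choose 2; 0->2 ok
  pos 22: x in {0,1,2,5}, choose 5; 2->5 ok
  pos 23: x in {0,1,2,5}, choose 1; 5->1 ok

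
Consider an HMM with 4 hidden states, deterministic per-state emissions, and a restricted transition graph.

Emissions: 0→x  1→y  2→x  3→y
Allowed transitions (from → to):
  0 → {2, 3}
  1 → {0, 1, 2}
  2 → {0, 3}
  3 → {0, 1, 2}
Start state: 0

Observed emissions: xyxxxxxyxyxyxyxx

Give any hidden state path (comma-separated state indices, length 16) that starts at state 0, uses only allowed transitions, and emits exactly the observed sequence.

0,3,2,0,2,0,2,3,0,3,0,3,0,3,2,0

  pos 0: x in {0,2}, choose 0; start
  pos 1: y in {1,3}, choose 3; 0->3 ok
  pos 2: x in {0,2}, choose 2; 3->2 ok
  pos 3: x in {0,2}, choose 0; 2->0 ok
  pos 4: x in {0,2}, choose 2; 0->2 ok
  pos 5: x in {0,2}, choose 0; 2->0 ok
  pos 6: x in {0,2}, choose 2; 0->2 ok
  pos 7: y in {1,3}, choose 3; 2->3 ok
  pos 8: x in {0,2}, choose 0; 3->0 ok
  pos 9: y in {1,3}, choose 3; 0->3 ok
  pos 10: x in {0,2}, choose 0; 3->0 ok
  pos 11: y in {1,3}, choose 3; 0->3 ok
  pos 12: x in {0,2}, choose 0; 3->0 ok
  pos 13: y in {1,3}, choose 3; 0->3 ok
  pos 14: x in {0,2}, choose 2; 3->2 ok
  pos 15: x in {0,2}, choose 0; 2->0 ok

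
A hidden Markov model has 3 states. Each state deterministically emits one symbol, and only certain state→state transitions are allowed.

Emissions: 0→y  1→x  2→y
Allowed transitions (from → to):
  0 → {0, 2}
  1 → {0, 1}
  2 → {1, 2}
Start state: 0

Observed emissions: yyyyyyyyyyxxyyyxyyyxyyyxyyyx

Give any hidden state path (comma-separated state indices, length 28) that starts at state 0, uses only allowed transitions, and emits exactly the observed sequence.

  pos 0: y in {0,2}, choose 0; start
  pos 1: y in {0,2}, choose 0; 0->0 ok
  pos 2: y in {0,2}, choose 0; 0->0 ok
  pos 3: y in {0,2}, choose 0; 0->0 ok
  pos 4: y in {0,2}, choose 0; 0->0 ok
  pos 5: y in {0,2}, choose 0; 0->0 ok
  pos 6: y in {0,2}, choose 0; 0->0 ok
  pos 7: y in {0,2}, choose 2; 0->2 ok
  pos 8: y in {0,2}, choose 2; 2->2 ok
  pos 9: y in {0,2}, choose 2; 2->2 ok
  pos 10: x in {1}, choose 1; 2->1 ok
  pos 11: x in {1}, choose 1; 1->1 ok
  pos 12: y in {0,2}, choose 0; 1->0 ok
  pos 13: y in {0,2}, choose 2; 0->2 ok
  pos 14: y in {0,2}, choose 2; 2->2 ok
  pos 15: x in {1}, choose 1; 2->1 ok
  pos 16: y in {0,2}, choose 0; 1->0 ok
  pos 17: y in {0,2}, choose 0; 0->0 ok
  pos 18: y in {0,2}, choose 2; 0->2 ok
  pos 19: x in {1}, choose 1; 2->1 ok
  pos 20: y in {0,2}, choose 0; 1->0 ok
  pos 21: y in {0,2}, choose 2; 0->2 ok
  pos 22: y in {0,2}, choose 2; 2->2 ok
  pos 23: x in {1}, choose 1; 2->1 ok
  pos 24: y in {0,2}, choose 0; 1->0 ok
  pos 25: y in {0,2}, choose 2; 0->2 ok
  pos 26: y in {0,2}, choose 2; 2->2 ok
  pos 27: x in {1}, choose 1; 2->1 ok

0,0,0,0,0,0,0,2,2,2,1,1,0,2,2,1,0,0,2,1,0,2,2,1,0,2,2,1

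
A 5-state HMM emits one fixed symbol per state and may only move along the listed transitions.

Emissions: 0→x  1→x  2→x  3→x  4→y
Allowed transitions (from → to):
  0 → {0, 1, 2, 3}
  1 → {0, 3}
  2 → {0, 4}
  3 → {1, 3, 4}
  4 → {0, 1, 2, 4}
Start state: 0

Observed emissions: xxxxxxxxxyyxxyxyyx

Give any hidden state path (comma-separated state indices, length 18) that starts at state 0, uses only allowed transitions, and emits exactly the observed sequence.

  t0 'x' -> {0,1,2,3}, take 0 (start)
  t1 'x' -> {0,1,2,3}, take 2 (0->2 ok)
  t2 'x' -> {0,1,2,3}, take 0 (2->0 ok)
  t3 'x' -> {0,1,2,3}, take 2 (0->2 ok)
  t4 'x' -> {0,1,2,3}, take 0 (2->0 ok)
  t5 'x' -> {0,1,2,3}, take 1 (0->1 ok)
  t6 'x' -> {0,1,2,3}, take 3 (1->3 ok)
  t7 'x' -> {0,1,2,3}, take 1 (3->1 ok)
  t8 'x' -> {0,1,2,3}, take 3 (1->3 ok)
  t9 'y' -> {4}, take 4 (3->4 ok)
  t10 'y' -> {4}, take 4 (4->4 ok)
  t11 'x' -> {0,1,2,3}, take 1 (4->1 ok)
  t12 'x' -> {0,1,2,3}, take 3 (1->3 ok)
  t13 'y' -> {4}, take 4 (3->4 ok)
  t14 'x' -> {0,1,2,3}, take 2 (4->2 ok)
  t15 'y' -> {4}, take 4 (2->4 ok)
  t16 'y' -> {4}, take 4 (4->4 ok)
  t17 'x' -> {0,1,2,3}, take 1 (4->1 ok)

0,2,0,2,0,1,3,1,3,4,4,1,3,4,2,4,4,1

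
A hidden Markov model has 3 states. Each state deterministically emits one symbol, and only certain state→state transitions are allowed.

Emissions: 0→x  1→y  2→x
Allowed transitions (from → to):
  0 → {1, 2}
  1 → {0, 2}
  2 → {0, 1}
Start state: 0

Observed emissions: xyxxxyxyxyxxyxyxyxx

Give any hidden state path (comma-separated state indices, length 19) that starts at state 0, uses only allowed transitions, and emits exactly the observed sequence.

0,1,0,2,0,1,2,1,0,1,2,0,1,0,1,2,1,0,2

  [0] x  {0,2}  => 0  start
  [1] y  {1}  => 1  0->1 ok
  [2] x  {0,2}  => 0  1->0 ok
  [3] x  {0,2}  => 2  0->2 ok
  [4] x  {0,2}  => 0  2->0 ok
  [5] y  {1}  => 1  0->1 ok
  [6] x  {0,2}  => 2  1->2 ok
  [7] y  {1}  => 1  2->1 ok
  [8] x  {0,2}  => 0  1->0 ok
  [9] y  {1}  => 1  0->1 ok
  [10] x  {0,2}  => 2  1->2 ok
  [11] x  {0,2}  => 0  2->0 ok
  [12] y  {1}  => 1  0->1 ok
  [13] x  {0,2}  => 0  1->0 ok
  [14] y  {1}  => 1  0->1 ok
  [15] x  {0,2}  => 2  1->2 ok
  [16] y  {1}  => 1  2->1 ok
  [17] x  {0,2}  => 0  1->0 ok
  [18] x  {0,2}  => 2  0->2 ok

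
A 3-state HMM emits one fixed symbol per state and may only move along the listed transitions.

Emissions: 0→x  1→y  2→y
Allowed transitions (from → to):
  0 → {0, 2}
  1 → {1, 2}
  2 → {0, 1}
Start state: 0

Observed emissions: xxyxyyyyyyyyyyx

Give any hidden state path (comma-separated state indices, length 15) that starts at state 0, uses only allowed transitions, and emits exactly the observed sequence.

  pos 0: x in {0}, choose 0; start
  pos 1: x in {0}, choose 0; 0->0 ok
  pos 2: y in {1,2}, choose 2; 0->2 ok
  pos 3: x in {0}, choose 0; 2->0 ok
  pos 4: y in {1,2}, choose 2; 0->2 ok
  pos 5: y in {1,2}, choose 1; 2->1 ok
  pos 6: y in {1,2}, choose 2; 1->2 ok
  pos 7: y in {1,2}, choose 1; 2->1 ok
  pos 8: y in {1,2}, choose 2; 1->2 ok
  pos 9: y in {1,2}, choose 1; 2->1 ok
  pos 10: y in {1,2}, choose 1; 1->1 ok
  pos 11: y in {1,2}, choose 1; 1->1 ok
  pos 12: y in {1,2}, choose 1; 1->1 ok
  pos 13: y in {1,2}, choose 2; 1->2 ok
  pos 14: x in {0}, choose 0; 2->0 ok

0,0,2,0,2,1,2,1,2,1,1,1,1,2,0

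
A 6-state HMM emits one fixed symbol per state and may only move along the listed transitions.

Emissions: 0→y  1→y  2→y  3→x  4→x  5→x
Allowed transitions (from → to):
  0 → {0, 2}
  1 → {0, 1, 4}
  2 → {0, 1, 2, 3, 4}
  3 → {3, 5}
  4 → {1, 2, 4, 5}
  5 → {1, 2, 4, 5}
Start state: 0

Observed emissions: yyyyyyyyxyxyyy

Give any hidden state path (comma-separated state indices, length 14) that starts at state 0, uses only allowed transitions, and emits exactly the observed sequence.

  [0] y  {0,1,2}  => 0  start
  [1] y  {0,1,2}  => 2  0->2 ok
  [2] y  {0,1,2}  => 1  2->1 ok
  [3] y  {0,1,2}  => 0  1->0 ok
  [4] y  {0,1,2}  => 0  0->0 ok
  [5] y  {0,1,2}  => 2  0->2 ok
  [6] y  {0,1,2}  => 0  2->0 ok
  [7] y  {0,1,2}  => 2  0->2 ok
  [8] x  {3,4,5}  => 4  2->4 ok
  [9] y  {0,1,2}  => 1  4->1 ok
  [10] x  {3,4,5}  => 4  1->4 ok
  [11] y  {0,1,2}  => 1  4->1 ok
  [12] y  {0,1,2}  => 0  1->0 ok
  [13] y  {0,1,2}  => 0  0->0 ok

0,2,1,0,0,2,0,2,4,1,4,1,0,0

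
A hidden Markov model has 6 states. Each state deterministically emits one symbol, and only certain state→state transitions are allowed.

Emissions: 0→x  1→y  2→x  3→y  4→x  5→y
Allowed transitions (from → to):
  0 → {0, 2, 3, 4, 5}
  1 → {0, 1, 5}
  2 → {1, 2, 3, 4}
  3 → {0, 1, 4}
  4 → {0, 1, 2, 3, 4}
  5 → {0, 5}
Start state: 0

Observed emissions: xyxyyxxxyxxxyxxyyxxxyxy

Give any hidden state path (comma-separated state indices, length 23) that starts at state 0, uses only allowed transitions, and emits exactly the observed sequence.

  pos 0: x in {0,2,4}, choose 0; start
  pos 1: y in {1,3,5}, choose 5; 0->5 ok
  pos 2: x in {0,2,4}, choose 0; 5->0 ok
  pos 3: y in {1,3,5}, choose 5; 0->5 ok
  pos 4: y in {1,3,5}, choose 5; 5->5 ok
  pos 5: x in {0,2,4}, choose 0; 5->0 ok
  pos 6: x in {0,2,4}, choose 2; 0->2 ok
  pos 7: x in {0,2,4}, choose 2; 2->2 ok
  pos 8: y in {1,3,5}, choose 3; 2->3 ok
  pos 9: x in {0,2,4}, choose 4; 3->4 ok
  pos 10: x in {0,2,4}, choose 2; 4->2 ok
  pos 11: x in {0,2,4}, choose 4; 2->4 ok
  pos 12: y in {1,3,5}, choose 3; 4->3 ok
  pos 13: x in {0,2,4}, choose 0; 3->0 ok
  pos 14: x in {0,2,4}, choose 4; 0->4 ok
  pos 15: y in {1,3,5}, choose 3; 4->3 ok
  pos 16: y in {1,3,5}, choose 1; 3->1 ok
  pos 17: x in {0,2,4}, choose 0; 1->0 ok
  pos 18: x in {0,2,4}, choose 4; 0->4 ok
  pos 19: x in {0,2,4}, choose 2; 4->2 ok
  pos 20: y in {1,3,5}, choose 3; 2->3 ok
  pos 21: x in {0,2,4}, choose 0; 3->0 ok
  pos 22: y in {1,3,5}, choose 5; 0->5 ok

0,5,0,5,5,0,2,2,3,4,2,4,3,0,4,3,1,0,4,2,3,0,5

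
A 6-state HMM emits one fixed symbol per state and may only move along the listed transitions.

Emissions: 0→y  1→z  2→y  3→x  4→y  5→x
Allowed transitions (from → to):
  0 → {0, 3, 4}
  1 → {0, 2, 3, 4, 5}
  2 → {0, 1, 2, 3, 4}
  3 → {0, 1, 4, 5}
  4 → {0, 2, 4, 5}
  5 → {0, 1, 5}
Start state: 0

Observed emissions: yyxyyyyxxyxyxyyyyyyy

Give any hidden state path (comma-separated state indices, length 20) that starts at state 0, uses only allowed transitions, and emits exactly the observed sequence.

  t0 'y' -> {0,2,4}, take 0 (start)
  t1 'y' -> {0,2,4}, take 0 (0->0 ok)
  t2 'x' -> {3,5}, take 3 (0->3 ok)
  t3 'y' -> {0,2,4}, take 4 (3->4 ok)
  t4 'y' -> {0,2,4}, take 0 (4->0 ok)
  t5 'y' -> {0,2,4}, take 0 (0->0 ok)
  t6 'y' -> {0,2,4}, take 4 (0->4 ok)
  t7 'x' -> {3,5}, take 5 (4->5 ok)
  t8 'x' -> {3,5}, take 5 (5->5 ok)
  t9 'y' -> {0,2,4}, take 0 (5->0 ok)
  t10 'x' -> {3,5}, take 3 (0->3 ok)
  t11 'y' -> {0,2,4}, take 0 (3->0 ok)
  t12 'x' -> {3,5}, take 3 (0->3 ok)
  t13 'y' -> {0,2,4}, take 4 (3->4 ok)
  t14 'y' -> {0,2,4}, take 4 (4->4 ok)
  t15 'y' -> {0,2,4}, take 4 (4->4 ok)
  t16 'y' -> {0,2,4}, take 0 (4->0 ok)
  t17 'y' -> {0,2,4}, take 4 (0->4 ok)
  t18 'y' -> {0,2,4}, take 0 (4->0 ok)
  t19 'y' -> {0,2,4}, take 0 (0->0 ok)

0,0,3,4,0,0,4,5,5,0,3,0,3,4,4,4,0,4,0,0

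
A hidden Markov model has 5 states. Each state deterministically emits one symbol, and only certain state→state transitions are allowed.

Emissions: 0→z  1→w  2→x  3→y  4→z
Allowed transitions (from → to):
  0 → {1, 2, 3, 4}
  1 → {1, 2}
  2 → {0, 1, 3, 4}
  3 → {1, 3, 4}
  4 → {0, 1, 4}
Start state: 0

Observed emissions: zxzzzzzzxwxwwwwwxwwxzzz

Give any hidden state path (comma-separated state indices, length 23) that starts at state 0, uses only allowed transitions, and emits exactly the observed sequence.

  [0] z  {0,4}  => 0  start
  [1] x  {2}  => 2  0->2 ok
  [2] z  {0,4}  => 4  2->4 ok
  [3] z  {0,4}  => 4  4->4 ok
  [4] z  {0,4}  => 0  4->0 ok
  [5] z  {0,4}  => 4  0->4 ok
  [6] z  {0,4}  => 4  4->4 ok
  [7] z  {0,4}  => 0  4->0 ok
  [8] x  {2}  => 2  0->2 ok
  [9] w  {1}  => 1  2->1 ok
  [10] x  {2}  => 2  1->2 ok
  [11] w  {1}  => 1  2->1 ok
  [12] w  {1}  => 1  1->1 ok
  [13] w  {1}  => 1  1->1 ok
  [14] w  {1}  => 1  1->1 ok
  [15] w  {1}  => 1  1->1 ok
  [16] x  {2}  => 2  1->2 ok
  [17] w  {1}  => 1  2->1 ok
  [18] w  {1}  => 1  1->1 ok
  [19] x  {2}  => 2  1->2 ok
  [20] z  {0,4}  => 4  2->4 ok
  [21] z  {0,4}  => 0  4->0 ok
  [22] z  {0,4}  => 4  0->4 ok

0,2,4,4,0,4,4,0,2,1,2,1,1,1,1,1,2,1,1,2,4,0,4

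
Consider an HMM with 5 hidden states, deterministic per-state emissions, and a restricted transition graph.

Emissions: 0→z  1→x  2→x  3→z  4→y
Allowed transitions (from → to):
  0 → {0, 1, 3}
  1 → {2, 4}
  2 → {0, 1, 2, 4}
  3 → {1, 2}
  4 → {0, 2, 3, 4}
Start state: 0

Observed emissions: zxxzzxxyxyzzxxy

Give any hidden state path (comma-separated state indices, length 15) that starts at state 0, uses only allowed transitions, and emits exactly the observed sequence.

  t0 'z' -> {0,3}, take 0 (start)
  t1 'x' -> {1,2}, take 1 (0->1 ok)
  t2 'x' -> {1,2}, take 2 (1->2 ok)
  t3 'z' -> {0,3}, take 0 (2->0 ok)
  t4 'z' -> {0,3}, take 3 (0->3 ok)
  t5 'x' -> {1,2}, take 2 (3->2 ok)
  t6 'x' -> {1,2}, take 1 (2->1 ok)
  t7 'y' -> {4}, take 4 (1->4 ok)
  t8 'x' -> {1,2}, take 2 (4->2 ok)
  t9 'y' -> {4}, take 4 (2->4 ok)
  t10 'z' -> {0,3}, take 0 (4->0 ok)
  t11 'z' -> {0,3}, take 3 (0->3 ok)
  t12 'x' -> {1,2}, take 1 (3->1 ok)
  t13 'x' -> {1,2}, take 2 (1->2 ok)
  t14 'y' -> {4}, take 4 (2->4 ok)

0,1,2,0,3,2,1,4,2,4,0,3,1,2,4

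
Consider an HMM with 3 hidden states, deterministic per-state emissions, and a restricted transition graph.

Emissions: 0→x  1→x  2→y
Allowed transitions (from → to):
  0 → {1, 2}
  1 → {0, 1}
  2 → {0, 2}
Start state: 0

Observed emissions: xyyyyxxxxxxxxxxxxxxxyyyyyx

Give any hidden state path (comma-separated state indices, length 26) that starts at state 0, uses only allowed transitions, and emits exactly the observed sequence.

  t0 'x' -> {0,1}, take 0 (start)
  t1 'y' -> {2}, take 2 (0->2 ok)
  t2 'y' -> {2}, take 2 (2->2 ok)
  t3 'y' -> {2}, take 2 (2->2 ok)
  t4 'y' -> {2}, take 2 (2->2 ok)
  t5 'x' -> {0,1}, take 0 (2->0 ok)
  t6 'x' -> {0,1}, take 1 (0->1 ok)
  t7 'x' -> {0,1}, take 0 (1->0 ok)
  t8 'x' -> {0,1}, take 1 (0->1 ok)
  t9 'x' -> {0,1}, take 1 (1->1 ok)
  t10 'x' -> {0,1}, take 0 (1->0 ok)
  t11 'x' -> {0,1}, take 1 (0->1 ok)
  t12 'x' -> {0,1}, take 1 (1->1 ok)
  t13 'x' -> {0,1}, take 0 (1->0 ok)
  t14 'x' -> {0,1}, take 1 (0->1 ok)
  t15 'x' -> {0,1}, take 1 (1->1 ok)
  t16 'x' -> {0,1}, take 1 (1->1 ok)
  t17 'x' -> {0,1}, take 1 (1->1 ok)
  t18 'x' -> {0,1}, take 1 (1->1 ok)
  t19 'x' -> {0,1}, take 0 (1->0 ok)
  t20 'y' -> {2}, take 2 (0->2 ok)
  t21 'y' -> {2}, take 2 (2->2 ok)
  t22 'y' -> {2}, take 2 (2->2 ok)
  t23 'y' -> {2}, take 2 (2->2 ok)
  t24 'y' -> {2}, take 2 (2->2 ok)
  t25 'x' -> {0,1}, take 0 (2->0 ok)

0,2,2,2,2,0,1,0,1,1,0,1,1,0,1,1,1,1,1,0,2,2,2,2,2,0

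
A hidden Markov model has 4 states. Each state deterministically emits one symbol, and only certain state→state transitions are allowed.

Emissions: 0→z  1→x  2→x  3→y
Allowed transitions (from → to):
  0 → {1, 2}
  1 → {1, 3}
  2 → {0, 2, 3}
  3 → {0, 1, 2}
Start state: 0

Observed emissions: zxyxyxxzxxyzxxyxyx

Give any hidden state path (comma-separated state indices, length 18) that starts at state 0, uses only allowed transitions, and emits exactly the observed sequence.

  0: obs=z cand={0} pick 0 [start]
  1: obs=x cand={1,2} pick 1 [0->1 ok]
  2: obs=y cand={3} pick 3 [1->3 ok]
  3: obs=x cand={1,2} pick 1 [3->1 ok]
  4: obs=y cand={3} pick 3 [1->3 ok]
  5: obs=x cand={1,2} pick 2 [3->2 ok]
  6: obs=x cand={1,2} pick 2 [2->2 ok]
  7: obs=z cand={0} pick 0 [2->0 ok]
  8: obs=x cand={1,2} pick 1 [0->1 ok]
  9: obs=x cand={1,2} pick 1 [1->1 ok]
  10: obs=y cand={3} pick 3 [1->3 ok]
  11: obs=z cand={0} pick 0 [3->0 ok]
  12: obs=x cand={1,2} pick 2 [0->2 ok]
  13: obs=x cand={1,2} pick 2 [2->2 ok]
  14: obs=y cand={3} pick 3 [2->3 ok]
  15: obs=x cand={1,2} pick 2 [3->2 ok]
  16: obs=y cand={3} pick 3 [2->3 ok]
  17: obs=x cand={1,2} pick 2 [3->2 ok]

0,1,3,1,3,2,2,0,1,1,3,0,2,2,3,2,3,2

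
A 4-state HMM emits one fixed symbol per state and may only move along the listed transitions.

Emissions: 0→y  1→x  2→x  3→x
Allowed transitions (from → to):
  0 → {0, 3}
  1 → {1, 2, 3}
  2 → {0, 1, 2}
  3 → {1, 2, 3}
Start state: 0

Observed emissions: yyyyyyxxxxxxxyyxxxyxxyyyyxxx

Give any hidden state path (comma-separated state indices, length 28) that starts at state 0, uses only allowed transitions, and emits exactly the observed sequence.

  t0 'y' -> {0}, take 0 (start)
  t1 'y' -> {0}, take 0 (0->0 ok)
  t2 'y' -> {0}, take 0 (0->0 ok)
  t3 'y' -> {0}, take 0 (0->0 ok)
  t4 'y' -> {0}, take 0 (0->0 ok)
  t5 'y' -> {0}, take 0 (0->0 ok)
  t6 'x' -> {1,2,3}, take 3 (0->3 ok)
  t7 'x' -> {1,2,3}, take 1 (3->1 ok)
  t8 'x' -> {1,2,3}, take 2 (1->2 ok)
  t9 'x' -> {1,2,3}, take 2 (2->2 ok)
  t10 'x' -> {1,2,3}, take 2 (2->2 ok)
  t11 'x' -> {1,2,3}, take 1 (2->1 ok)
  t12 'x' -> {1,2,3}, take 2 (1->2 ok)
  t13 'y' -> {0}, take 0 (2->0 ok)
  t14 'y' -> {0}, take 0 (0->0 ok)
  t15 'x' -> {1,2,3}, take 3 (0->3 ok)
  t16 'x' -> {1,2,3}, take 2 (3->2 ok)
  t17 'x' -> {1,2,3}, take 2 (2->2 ok)
  t18 'y' -> {0}, take 0 (2->0 ok)
  t19 'x' -> {1,2,3}, take 3 (0->3 ok)
  t20 'x' -> {1,2,3}, take 2 (3->2 ok)
  t21 'y' -> {0}, take 0 (2->0 ok)
  t22 'y' -> {0}, take 0 (0->0 ok)
  t23 'y' -> {0}, take 0 (0->0 ok)
  t24 'y' -> {0}, take 0 (0->0 ok)
  t25 'x' -> {1,2,3}, take 3 (0->3 ok)
  t26 'x' -> {1,2,3}, take 3 (3->3 ok)
  t27 'x' -> {1,2,3}, take 1 (3->1 ok)

0,0,0,0,0,0,3,1,2,2,2,1,2,0,0,3,2,2,0,3,2,0,0,0,0,3,3,1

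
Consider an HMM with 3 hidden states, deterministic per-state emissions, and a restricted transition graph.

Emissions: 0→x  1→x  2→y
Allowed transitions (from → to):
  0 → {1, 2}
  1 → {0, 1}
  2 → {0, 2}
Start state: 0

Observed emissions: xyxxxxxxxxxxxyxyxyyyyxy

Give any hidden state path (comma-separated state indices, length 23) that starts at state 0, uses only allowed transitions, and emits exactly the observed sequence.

  0: obs=x cand={0,1} pick 0 [start]
  1: obs=y cand={2} pick 2 [0->2 ok]
  2: obs=x cand={0,1} pick 0 [2->0 ok]
  3: obs=x cand={0,1} pick 1 [0->1 ok]
  4: obs=x cand={0,1} pick 1 [1->1 ok]
  5: obs=x cand={0,1} pick 1 [1->1 ok]
  6: obs=x cand={0,1} pick 1 [1->1 ok]
  7: obs=x cand={0,1} pick 1 [1->1 ok]
  8: obs=x cand={0,1} pick 1 [1->1 ok]
  9: obs=x cand={0,1} pick 1 [1->1 ok]
  10: obs=x cand={0,1} pick 0 [1->0 ok]
  11: obs=x cand={0,1} pick 1 [0->1 ok]
  12: obs=x cand={0,1} pick 0 [1->0 ok]
  13: obs=y cand={2} pick 2 [0->2 ok]
  14: obs=x cand={0,1} pick 0 [2->0 ok]
  15: obs=y cand={2} pick 2 [0->2 ok]
  16: obs=x cand={0,1} pick 0 [2->0 ok]
  17: obs=y cand={2} pick 2 [0->2 ok]
  18: obs=y cand={2} pick 2 [2->2 ok]
  19: obs=y cand={2} pick 2 [2->2 ok]
  20: obs=y cand={2} pick 2 [2->2 ok]
  21: obs=x cand={0,1} pick 0 [2->0 ok]
  22: obs=y cand={2} pick 2 [0->2 ok]

0,2,0,1,1,1,1,1,1,1,0,1,0,2,0,2,0,2,2,2,2,0,2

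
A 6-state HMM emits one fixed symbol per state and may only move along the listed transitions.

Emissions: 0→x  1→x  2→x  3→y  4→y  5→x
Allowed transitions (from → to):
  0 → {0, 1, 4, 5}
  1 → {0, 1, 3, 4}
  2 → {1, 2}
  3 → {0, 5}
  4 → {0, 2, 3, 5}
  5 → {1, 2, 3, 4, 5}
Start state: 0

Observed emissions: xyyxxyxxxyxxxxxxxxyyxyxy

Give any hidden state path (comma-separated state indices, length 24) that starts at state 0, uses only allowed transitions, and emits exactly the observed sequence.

0,4,3,5,1,3,0,5,5,4,5,1,0,1,0,0,1,0,4,3,0,4,5,3

  0: obs=x cand={0,1,2,5} pick 0 [start]
  1: obs=y cand={3,4} pick 4 [0->4 ok]
  2: obs=y cand={3,4} pick 3 [4->3 ok]
  3: obs=x cand={0,1,2,5} pick 5 [3->5 ok]
  4: obs=x cand={0,1,2,5} pick 1 [5->1 ok]
  5: obs=y cand={3,4} pick 3 [1->3 ok]
  6: obs=x cand={0,1,2,5} pick 0 [3->0 ok]
  7: obs=x cand={0,1,2,5} pick 5 [0->5 ok]
  8: obs=x cand={0,1,2,5} pick 5 [5->5 ok]
  9: obs=y cand={3,4} pick 4 [5->4 ok]
  10: obs=x cand={0,1,2,5} pick 5 [4->5 ok]
  11: obs=x cand={0,1,2,5} pick 1 [5->1 ok]
  12: obs=x cand={0,1,2,5} pick 0 [1->0 ok]
  13: obs=x cand={0,1,2,5} pick 1 [0->1 ok]
  14: obs=x cand={0,1,2,5} pick 0 [1->0 ok]
  15: obs=x cand={0,1,2,5} pick 0 [0->0 ok]
  16: obs=x cand={0,1,2,5} pick 1 [0->1 ok]
  17: obs=x cand={0,1,2,5} pick 0 [1->0 ok]
  18: obs=y cand={3,4} pick 4 [0->4 ok]
  19: obs=y cand={3,4} pick 3 [4->3 ok]
  20: obs=x cand={0,1,2,5} pick 0 [3->0 ok]
  21: obs=y cand={3,4} pick 4 [0->4 ok]
  22: obs=x cand={0,1,2,5} pick 5 [4->5 ok]
  23: obs=y cand={3,4} pick 3 [5->3 ok]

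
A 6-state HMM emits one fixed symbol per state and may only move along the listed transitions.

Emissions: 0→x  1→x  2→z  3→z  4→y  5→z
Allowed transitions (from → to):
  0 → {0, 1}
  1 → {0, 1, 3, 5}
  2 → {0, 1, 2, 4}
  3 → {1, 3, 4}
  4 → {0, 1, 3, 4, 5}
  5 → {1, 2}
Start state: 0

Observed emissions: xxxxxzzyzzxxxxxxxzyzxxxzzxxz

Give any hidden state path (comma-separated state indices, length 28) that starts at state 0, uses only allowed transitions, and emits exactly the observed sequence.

0,0,1,1,1,5,2,4,5,2,0,1,1,0,1,0,1,3,4,5,1,0,1,5,2,0,1,3

  0: obs=x cand={0,1} pick 0 [start]
  1: obs=x cand={0,1} pick 0 [0->0 ok]
  2: obs=x cand={0,1} pick 1 [0->1 ok]
  3: obs=x cand={0,1} pick 1 [1->1 ok]
  4: obs=x cand={0,1} pick 1 [1->1 ok]
  5: obs=z cand={2,3,5} pick 5 [1->5 ok]
  6: obs=z cand={2,3,5} pick 2 [5->2 ok]
  7: obs=y cand={4} pick 4 [2->4 ok]
  8: obs=z cand={2,3,5} pick 5 [4->5 ok]
  9: obs=z cand={2,3,5} pick 2 [5->2 ok]
  10: obs=x cand={0,1} pick 0 [2->0 ok]
  11: obs=x cand={0,1} pick 1 [0->1 ok]
  12: obs=x cand={0,1} pick 1 [1->1 ok]
  13: obs=x cand={0,1} pick 0 [1->0 ok]
  14: obs=x cand={0,1} pick 1 [0->1 ok]
  15: obs=x cand={0,1} pick 0 [1->0 ok]
  16: obs=x cand={0,1} pick 1 [0->1 ok]
  17: obs=z cand={2,3,5} pick 3 [1->3 ok]
  18: obs=y cand={4} pick 4 [3->4 ok]
  19: obs=z cand={2,3,5} pick 5 [4->5 ok]
  20: obs=x cand={0,1} pick 1 [5->1 ok]
  21: obs=x cand={0,1} pick 0 [1->0 ok]
  22: obs=x cand={0,1} pick 1 [0->1 ok]
  23: obs=z cand={2,3,5} pick 5 [1->5 ok]
  24: obs=z cand={2,3,5} pick 2 [5->2 ok]
  25: obs=x cand={0,1} pick 0 [2->0 ok]
  26: obs=x cand={0,1} pick 1 [0->1 ok]
  27: obs=z cand={2,3,5} pick 3 [1->3 ok]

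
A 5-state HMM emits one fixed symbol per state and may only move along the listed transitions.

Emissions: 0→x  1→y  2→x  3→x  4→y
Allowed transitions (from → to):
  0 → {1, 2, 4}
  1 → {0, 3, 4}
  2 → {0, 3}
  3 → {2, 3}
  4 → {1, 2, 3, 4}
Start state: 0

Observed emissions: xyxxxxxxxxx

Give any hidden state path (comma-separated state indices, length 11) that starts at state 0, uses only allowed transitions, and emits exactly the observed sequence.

0,1,3,3,2,3,3,2,3,2,0

  t0 'x' -> {0,2,3}, take 0 (start)
  t1 'y' -> {1,4}, take 1 (0->1 ok)
  t2 'x' -> {0,2,3}, take 3 (1->3 ok)
  t3 'x' -> {0,2,3}, take 3 (3->3 ok)
  t4 'x' -> {0,2,3}, take 2 (3->2 ok)
  t5 'x' -> {0,2,3}, take 3 (2->3 ok)
  t6 'x' -> {0,2,3}, take 3 (3->3 ok)
  t7 'x' -> {0,2,3}, take 2 (3->2 ok)
  t8 'x' -> {0,2,3}, take 3 (2->3 ok)
  t9 'x' -> {0,2,3}, take 2 (3->2 ok)
  t10 'x' -> {0,2,3}, take 0 (2->0 ok)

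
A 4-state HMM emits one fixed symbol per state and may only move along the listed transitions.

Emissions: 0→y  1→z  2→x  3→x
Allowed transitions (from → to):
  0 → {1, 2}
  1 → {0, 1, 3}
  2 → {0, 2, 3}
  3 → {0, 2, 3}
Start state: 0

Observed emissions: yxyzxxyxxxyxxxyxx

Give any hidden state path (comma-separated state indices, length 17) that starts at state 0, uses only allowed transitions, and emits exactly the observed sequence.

0,2,0,1,3,2,0,2,2,3,0,2,3,2,0,2,2

  [0] y  {0}  => 0  start
  [1] x  {2,3}  => 2  0->2 ok
  [2] y  {0}  => 0  2->0 ok
  [3] z  {1}  => 1  0->1 ok
  [4] x  {2,3}  => 3  1->3 ok
  [5] x  {2,3}  => 2  3->2 ok
  [6] y  {0}  => 0  2->0 ok
  [7] x  {2,3}  => 2  0->2 ok
  [8] x  {2,3}  => 2  2->2 ok
  [9] x  {2,3}  => 3  2->3 ok
  [10] y  {0}  => 0  3->0 ok
  [11] x  {2,3}  => 2  0->2 ok
  [12] x  {2,3}  => 3  2->3 ok
  [13] x  {2,3}  => 2  3->2 ok
  [14] y  {0}  => 0  2->0 ok
  [15] x  {2,3}  => 2  0->2 ok
  [16] x  {2,3}  => 2  2->2 ok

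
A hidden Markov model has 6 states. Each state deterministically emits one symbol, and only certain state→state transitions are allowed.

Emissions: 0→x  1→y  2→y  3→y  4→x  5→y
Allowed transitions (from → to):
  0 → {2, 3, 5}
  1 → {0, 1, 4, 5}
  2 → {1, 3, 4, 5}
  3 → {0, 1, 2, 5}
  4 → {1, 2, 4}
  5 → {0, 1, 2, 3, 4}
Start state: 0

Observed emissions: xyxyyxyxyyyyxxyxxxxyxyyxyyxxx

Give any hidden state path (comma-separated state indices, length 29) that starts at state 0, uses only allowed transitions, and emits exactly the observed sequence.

  [0] x  {0,4}  => 0  start
  [1] y  {1,2,3,5}  => 3  0->3 ok
  [2] x  {0,4}  => 0  3->0 ok
  [3] y  {1,2,3,5}  => 2  0->2 ok
  [4] y  {1,2,3,5}  => 1  2->1 ok
  [5] x  {0,4}  => 4  1->4 ok
  [6] y  {1,2,3,5}  => 2  4->2 ok
  [7] x  {0,4}  => 4  2->4 ok
  [8] y  {1,2,3,5}  => 2  4->2 ok
  [9] y  {1,2,3,5}  => 5  2->5 ok
  [10] y  {1,2,3,5}  => 2  5->2 ok
  [11] y  {1,2,3,5}  => 5  2->5 ok
  [12] x  {0,4}  => 4  5->4 ok
  [13] x  {0,4}  => 4  4->4 ok
  [14] y  {1,2,3,5}  => 1  4->1 ok
  [15] x  {0,4}  => 4  1->4 ok
  [16] x  {0,4}  => 4  4->4 ok
  [17] x  {0,4}  => 4  4->4 ok
  [18] x  {0,4}  => 4  4->4 ok
  [19] y  {1,2,3,5}  => 1  4->1 ok
  [20] x  {0,4}  => 0  1->0 ok
  [21] y  {1,2,3,5}  => 3  0->3 ok
  [22] y  {1,2,3,5}  => 1  3->1 ok
  [23] x  {0,4}  => 0  1->0 ok
  [24] y  {1,2,3,5}  => 3  0->3 ok
  [25] y  {1,2,3,5}  => 1  3->1 ok
  [26] x  {0,4}  => 4  1->4 ok
  [27] x  {0,4}  => 4  4->4 ok
  [28] x  {0,4}  => 4  4->4 ok

0,3,0,2,1,4,2,4,2,5,2,5,4,4,1,4,4,4,4,1,0,3,1,0,3,1,4,4,4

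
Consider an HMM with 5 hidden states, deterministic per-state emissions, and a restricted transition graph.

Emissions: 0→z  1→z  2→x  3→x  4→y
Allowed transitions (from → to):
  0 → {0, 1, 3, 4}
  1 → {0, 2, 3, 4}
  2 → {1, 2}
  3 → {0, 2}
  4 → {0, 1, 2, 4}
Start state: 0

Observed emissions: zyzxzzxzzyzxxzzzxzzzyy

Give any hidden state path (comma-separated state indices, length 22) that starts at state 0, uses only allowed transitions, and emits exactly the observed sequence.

0,4,0,3,0,1,3,0,0,4,1,2,2,1,0,1,3,0,0,1,4,4

  [0] z  {0,1}  => 0  start
  [1] y  {4}  => 4  0->4 ok
  [2] z  {0,1}  => 0  4->0 ok
  [3] x  {2,3}  => 3  0->3 ok
  [4] z  {0,1}  => 0  3->0 ok
  [5] z  {0,1}  => 1  0->1 ok
  [6] x  {2,3}  => 3  1->3 ok
  [7] z  {0,1}  => 0  3->0 ok
  [8] z  {0,1}  => 0  0->0 ok
  [9] y  {4}  => 4  0->4 ok
  [10] z  {0,1}  => 1  4->1 ok
  [11] x  {2,3}  => 2  1->2 ok
  [12] x  {2,3}  => 2  2->2 ok
  [13] z  {0,1}  => 1  2->1 ok
  [14] z  {0,1}  => 0  1->0 ok
  [15] z  {0,1}  => 1  0->1 ok
  [16] x  {2,3}  => 3  1->3 ok
  [17] z  {0,1}  => 0  3->0 ok
  [18] z  {0,1}  => 0  0->0 ok
  [19] z  {0,1}  => 1  0->1 ok
  [20] y  {4}  => 4  1->4 ok
  [21] y  {4}  => 4  4->4 ok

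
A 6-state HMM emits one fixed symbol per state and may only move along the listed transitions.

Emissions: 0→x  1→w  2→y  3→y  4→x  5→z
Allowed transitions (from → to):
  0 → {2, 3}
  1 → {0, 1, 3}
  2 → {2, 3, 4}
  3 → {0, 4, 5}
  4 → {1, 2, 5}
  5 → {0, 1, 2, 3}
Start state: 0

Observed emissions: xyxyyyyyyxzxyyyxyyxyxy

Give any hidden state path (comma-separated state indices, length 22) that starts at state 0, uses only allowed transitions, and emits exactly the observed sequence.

0,3,4,2,2,2,2,2,3,4,5,0,2,2,3,4,2,3,0,3,0,2

  pos 0: x in {0,4}, choose 0; start
  pos 1: y in {2,3}, choose 3; 0->3 ok
  pos 2: x in {0,4}, choose 4; 3->4 ok
  pos 3: y in {2,3}, choose 2; 4->2 ok
  pos 4: y in {2,3}, choose 2; 2->2 ok
  pos 5: y in {2,3}, choose 2; 2->2 ok
  pos 6: y in {2,3}, choose 2; 2->2 ok
  pos 7: y in {2,3}, choose 2; 2->2 ok
  pos 8: y in {2,3}, choose 3; 2->3 ok
  pos 9: x in {0,4}, choose 4; 3->4 ok
  pos 10: z in {5}, choose 5; 4->5 ok
  pos 11: x in {0,4}, choose 0; 5->0 ok
  pos 12: y in {2,3}, choose 2; 0->2 ok
  pos 13: y in {2,3}, choose 2; 2->2 ok
  pos 14: y in {2,3}, choose 3; 2->3 ok
  pos 15: x in {0,4}, choose 4; 3->4 ok
  pos 16: y in {2,3}, choose 2; 4->2 ok
  pos 17: y in {2,3}, choose 3; 2->3 ok
  pos 18: x in {0,4}, choose 0; 3->0 ok
  pos 19: y in {2,3}, choose 3; 0->3 ok
  pos 20: x in {0,4}, choose 0; 3->0 ok
  pos 21: y in {2,3}, choose 2; 0->2 ok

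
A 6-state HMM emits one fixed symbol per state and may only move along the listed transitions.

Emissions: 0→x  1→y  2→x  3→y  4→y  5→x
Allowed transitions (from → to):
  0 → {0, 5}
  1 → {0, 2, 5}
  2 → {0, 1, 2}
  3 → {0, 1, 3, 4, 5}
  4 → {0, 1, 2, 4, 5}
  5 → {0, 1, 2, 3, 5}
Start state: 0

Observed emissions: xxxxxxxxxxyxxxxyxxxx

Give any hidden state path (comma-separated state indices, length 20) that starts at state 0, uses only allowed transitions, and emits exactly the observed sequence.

0,5,0,5,2,0,0,5,5,5,1,2,0,0,5,1,5,0,0,5

  [0] x  {0,2,5}  => 0  start
  [1] x  {0,2,5}  => 5  0->5 ok
  [2] x  {0,2,5}  => 0  5->0 ok
  [3] x  {0,2,5}  => 5  0->5 ok
  [4] x  {0,2,5}  => 2  5->2 ok
  [5] x  {0,2,5}  => 0  2->0 ok
  [6] x  {0,2,5}  => 0  0->0 ok
  [7] x  {0,2,5}  => 5  0->5 ok
  [8] x  {0,2,5}  => 5  5->5 ok
  [9] x  {0,2,5}  => 5  5->5 ok
  [10] y  {1,3,4}  => 1  5->1 ok
  [11] x  {0,2,5}  => 2  1->2 ok
  [12] x  {0,2,5}  => 0  2->0 ok
  [13] x  {0,2,5}  => 0  0->0 ok
  [14] x  {0,2,5}  => 5  0->5 ok
  [15] y  {1,3,4}  => 1  5->1 ok
  [16] x  {0,2,5}  => 5  1->5 ok
  [17] x  {0,2,5}  => 0  5->0 ok
  [18] x  {0,2,5}  => 0  0->0 ok
  [19] x  {0,2,5}  => 5  0->5 ok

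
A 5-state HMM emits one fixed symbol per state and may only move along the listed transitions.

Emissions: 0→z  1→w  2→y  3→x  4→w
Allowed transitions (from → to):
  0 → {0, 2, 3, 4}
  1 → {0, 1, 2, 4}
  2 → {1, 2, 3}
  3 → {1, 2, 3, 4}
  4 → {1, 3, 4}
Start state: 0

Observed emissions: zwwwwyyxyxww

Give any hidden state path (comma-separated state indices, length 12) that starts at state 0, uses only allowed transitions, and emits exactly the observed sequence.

0,4,4,1,1,2,2,3,2,3,1,4

  pos 0: z in {0}, choose 0; start
  pos 1: w in {1,4}, choose 4; 0->4 ok
  pos 2: w in {1,4}, choose 4; 4->4 ok
  pos 3: w in {1,4}, choose 1; 4->1 ok
  pos 4: w in {1,4}, choose 1; 1->1 ok
  pos 5: y in {2}, choose 2; 1->2 ok
  pos 6: y in {2}, choose 2; 2->2 ok
  pos 7: x in {3}, choose 3; 2->3 ok
  pos 8: y in {2}, choose 2; 3->2 ok
  pos 9: x in {3}, choose 3; 2->3 ok
  pos 10: w in {1,4}, choose 1; 3->1 ok
  pos 11: w in {1,4}, choose 4; 1->4 ok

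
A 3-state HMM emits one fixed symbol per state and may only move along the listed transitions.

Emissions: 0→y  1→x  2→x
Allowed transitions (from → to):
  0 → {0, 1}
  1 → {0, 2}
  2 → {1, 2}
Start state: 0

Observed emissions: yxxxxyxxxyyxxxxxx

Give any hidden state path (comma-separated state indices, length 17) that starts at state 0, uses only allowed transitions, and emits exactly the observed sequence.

  t0 'y' -> {0}, take 0 (start)
  t1 'x' -> {1,2}, take 1 (0->1 ok)
  t2 'x' -> {1,2}, take 2 (1->2 ok)
  t3 'x' -> {1,2}, take 2 (2->2 ok)
  t4 'x' -> {1,2}, take 1 (2->1 ok)
  t5 'y' -> {0}, take 0 (1->0 ok)
  t6 'x' -> {1,2}, take 1 (0->1 ok)
  t7 'x' -> {1,2}, take 2 (1->2 ok)
  t8 'x' -> {1,2}, take 1 (2->1 ok)
  t9 'y' -> {0}, take 0 (1->0 ok)
  t10 'y' -> {0}, take 0 (0->0 ok)
  t11 'x' -> {1,2}, take 1 (0->1 ok)
  t12 'x' -> {1,2}, take 2 (1->2 ok)
  t13 'x' -> {1,2}, take 1 (2->1 ok)
  t14 'x' -> {1,2}, take 2 (1->2 ok)
  t15 'x' -> {1,2}, take 2 (2->2 ok)
  t16 'x' -> {1,2}, take 1 (2->1 ok)

0,1,2,2,1,0,1,2,1,0,0,1,2,1,2,2,1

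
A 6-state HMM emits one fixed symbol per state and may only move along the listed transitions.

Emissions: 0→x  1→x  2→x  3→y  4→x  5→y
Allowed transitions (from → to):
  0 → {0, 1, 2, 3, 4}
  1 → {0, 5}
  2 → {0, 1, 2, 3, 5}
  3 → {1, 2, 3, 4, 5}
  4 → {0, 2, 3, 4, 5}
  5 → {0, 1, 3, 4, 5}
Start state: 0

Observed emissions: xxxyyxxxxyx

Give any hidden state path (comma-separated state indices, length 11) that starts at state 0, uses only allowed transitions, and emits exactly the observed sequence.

0,0,4,5,5,1,0,1,0,3,4

  [0] x  {0,1,2,4}  => 0  start
  [1] x  {0,1,2,4}  => 0  0->0 ok
  [2] x  {0,1,2,4}  => 4  0->4 ok
  [3] y  {3,5}  => 5  4->5 ok
  [4] y  {3,5}  => 5  5->5 ok
  [5] x  {0,1,2,4}  => 1  5->1 ok
  [6] x  {0,1,2,4}  => 0  1->0 ok
  [7] x  {0,1,2,4}  => 1  0->1 ok
  [8] x  {0,1,2,4}  => 0  1->0 ok
  [9] y  {3,5}  => 3  0->3 ok
  [10] x  {0,1,2,4}  => 4  3->4 ok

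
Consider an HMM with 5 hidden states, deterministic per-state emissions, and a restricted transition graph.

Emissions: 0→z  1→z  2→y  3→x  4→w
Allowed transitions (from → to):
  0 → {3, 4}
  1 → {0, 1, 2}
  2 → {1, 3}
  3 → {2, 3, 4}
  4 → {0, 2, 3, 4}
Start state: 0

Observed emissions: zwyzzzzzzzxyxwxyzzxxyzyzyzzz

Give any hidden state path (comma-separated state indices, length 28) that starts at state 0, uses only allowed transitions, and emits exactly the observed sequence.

  [0] z  {0,1}  => 0  start
  [1] w  {4}  => 4  0->4 ok
  [2] y  {2}  => 2  4->2 ok
  [3] z  {0,1}  => 1  2->1 ok
  [4] z  {0,1}  => 1  1->1 ok
  [5] z  {0,1}  => 1  1->1 ok
  [6] z  {0,1}  => 1  1->1 ok
  [7] z  {0,1}  => 1  1->1 ok
  [8] z  {0,1}  => 1  1->1 ok
  [9] z  {0,1}  => 0  1->0 ok
  [10] x  {3}  => 3  0->3 ok
  [11] y  {2}  => 2  3->2 ok
  [12] x  {3}  => 3  2->3 ok
  [13] w  {4}  => 4  3->4 ok
  [14] x  {3}  => 3  4->3 ok
  [15] y  {2}  => 2  3->2 ok
  [16] z  {0,1}  => 1  2->1 ok
  [17] z  {0,1}  => 0  1->0 ok
  [18] x  {3}  => 3  0->3 ok
  [19] x  {3}  => 3  3->3 ok
  [20] y  {2}  => 2  3->2 ok
  [21] z  {0,1}  => 1  2->1 ok
  [22] y  {2}  => 2  1->2 ok
  [23] z  {0,1}  => 1  2->1 ok
  [24] y  {2}  => 2  1->2 ok
  [25] z  {0,1}  => 1  2->1 ok
  [26] z  {0,1}  => 1  1->1 ok
  [27] z  {0,1}  => 1  1->1 ok

0,4,2,1,1,1,1,1,1,0,3,2,3,4,3,2,1,0,3,3,2,1,2,1,2,1,1,1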